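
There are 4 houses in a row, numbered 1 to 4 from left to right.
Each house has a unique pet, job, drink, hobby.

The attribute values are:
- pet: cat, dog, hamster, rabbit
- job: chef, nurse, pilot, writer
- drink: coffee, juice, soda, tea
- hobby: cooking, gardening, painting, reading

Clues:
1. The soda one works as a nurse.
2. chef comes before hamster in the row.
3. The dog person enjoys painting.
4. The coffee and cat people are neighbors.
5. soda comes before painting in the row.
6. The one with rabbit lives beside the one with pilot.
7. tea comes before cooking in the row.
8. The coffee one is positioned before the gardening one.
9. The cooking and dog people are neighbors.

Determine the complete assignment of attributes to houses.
Solution:

House | Pet | Job | Drink | Hobby
---------------------------------
  1   | rabbit | chef | coffee | reading
  2   | cat | pilot | tea | gardening
  3   | hamster | nurse | soda | cooking
  4   | dog | writer | juice | painting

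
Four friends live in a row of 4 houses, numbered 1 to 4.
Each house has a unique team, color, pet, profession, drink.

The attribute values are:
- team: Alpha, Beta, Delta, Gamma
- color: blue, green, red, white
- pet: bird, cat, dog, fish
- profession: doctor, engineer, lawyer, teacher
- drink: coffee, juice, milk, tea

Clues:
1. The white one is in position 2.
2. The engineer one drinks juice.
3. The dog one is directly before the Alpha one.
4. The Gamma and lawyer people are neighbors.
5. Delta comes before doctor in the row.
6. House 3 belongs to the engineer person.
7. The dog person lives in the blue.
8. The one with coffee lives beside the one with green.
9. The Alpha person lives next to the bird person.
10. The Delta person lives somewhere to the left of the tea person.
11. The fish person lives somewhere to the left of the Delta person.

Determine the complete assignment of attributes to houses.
Solution:

House | Team | Color | Pet | Profession | Drink
-----------------------------------------------
  1   | Gamma | blue | dog | teacher | milk
  2   | Alpha | white | fish | lawyer | coffee
  3   | Delta | green | bird | engineer | juice
  4   | Beta | red | cat | doctor | tea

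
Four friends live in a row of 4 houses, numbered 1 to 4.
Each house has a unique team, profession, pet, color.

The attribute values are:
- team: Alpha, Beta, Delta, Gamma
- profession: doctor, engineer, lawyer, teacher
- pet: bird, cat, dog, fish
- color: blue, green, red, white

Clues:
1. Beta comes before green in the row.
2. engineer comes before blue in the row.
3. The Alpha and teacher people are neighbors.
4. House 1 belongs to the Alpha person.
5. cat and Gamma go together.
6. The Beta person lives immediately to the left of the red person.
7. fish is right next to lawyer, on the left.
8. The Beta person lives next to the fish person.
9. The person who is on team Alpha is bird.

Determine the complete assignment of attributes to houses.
Solution:

House | Team | Profession | Pet | Color
---------------------------------------
  1   | Alpha | engineer | bird | white
  2   | Beta | teacher | dog | blue
  3   | Delta | doctor | fish | red
  4   | Gamma | lawyer | cat | green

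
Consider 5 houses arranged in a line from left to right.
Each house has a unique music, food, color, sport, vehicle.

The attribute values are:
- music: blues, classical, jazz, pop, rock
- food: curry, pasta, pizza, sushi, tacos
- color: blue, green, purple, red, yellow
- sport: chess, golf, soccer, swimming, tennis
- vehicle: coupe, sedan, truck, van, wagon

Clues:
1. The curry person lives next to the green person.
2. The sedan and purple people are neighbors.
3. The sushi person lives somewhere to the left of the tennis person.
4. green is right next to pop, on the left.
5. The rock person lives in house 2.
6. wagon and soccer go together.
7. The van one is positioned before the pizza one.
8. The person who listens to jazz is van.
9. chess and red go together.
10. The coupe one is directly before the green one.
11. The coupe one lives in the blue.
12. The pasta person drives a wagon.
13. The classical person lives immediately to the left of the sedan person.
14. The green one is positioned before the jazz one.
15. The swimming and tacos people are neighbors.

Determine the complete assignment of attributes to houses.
Solution:

House | Music | Food | Color | Sport | Vehicle
----------------------------------------------
  1   | classical | curry | blue | swimming | coupe
  2   | rock | tacos | green | golf | sedan
  3   | pop | pasta | purple | soccer | wagon
  4   | jazz | sushi | red | chess | van
  5   | blues | pizza | yellow | tennis | truck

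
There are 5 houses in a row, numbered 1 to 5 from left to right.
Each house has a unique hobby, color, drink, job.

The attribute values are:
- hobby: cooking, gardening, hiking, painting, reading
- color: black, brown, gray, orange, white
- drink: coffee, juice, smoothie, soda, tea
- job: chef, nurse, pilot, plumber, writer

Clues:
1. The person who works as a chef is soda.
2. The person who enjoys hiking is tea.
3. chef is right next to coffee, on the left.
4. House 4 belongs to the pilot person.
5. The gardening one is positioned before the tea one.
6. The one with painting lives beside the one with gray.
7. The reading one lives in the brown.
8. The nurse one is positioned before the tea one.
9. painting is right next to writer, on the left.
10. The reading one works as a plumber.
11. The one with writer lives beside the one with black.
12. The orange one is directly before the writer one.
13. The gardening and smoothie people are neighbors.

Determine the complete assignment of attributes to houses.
Solution:

House | Hobby | Color | Drink | Job
-----------------------------------
  1   | painting | orange | soda | chef
  2   | gardening | gray | coffee | writer
  3   | cooking | black | smoothie | nurse
  4   | hiking | white | tea | pilot
  5   | reading | brown | juice | plumber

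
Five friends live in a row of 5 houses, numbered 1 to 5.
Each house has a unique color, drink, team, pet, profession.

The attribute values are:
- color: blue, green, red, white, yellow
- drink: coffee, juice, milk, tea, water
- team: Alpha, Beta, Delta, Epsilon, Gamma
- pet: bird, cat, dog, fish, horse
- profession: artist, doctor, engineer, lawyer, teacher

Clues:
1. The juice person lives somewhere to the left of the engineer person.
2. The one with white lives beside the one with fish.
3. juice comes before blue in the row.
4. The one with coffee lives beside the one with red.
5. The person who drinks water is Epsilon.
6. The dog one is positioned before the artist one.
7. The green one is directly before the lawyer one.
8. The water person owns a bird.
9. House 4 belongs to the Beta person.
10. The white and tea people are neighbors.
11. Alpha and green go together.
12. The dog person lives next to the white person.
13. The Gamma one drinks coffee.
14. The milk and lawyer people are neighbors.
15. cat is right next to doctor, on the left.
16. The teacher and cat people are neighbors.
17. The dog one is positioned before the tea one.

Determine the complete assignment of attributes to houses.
Solution:

House | Color | Drink | Team | Pet | Profession
-----------------------------------------------
  1   | green | milk | Alpha | dog | teacher
  2   | white | coffee | Gamma | cat | lawyer
  3   | red | tea | Delta | fish | doctor
  4   | yellow | juice | Beta | horse | artist
  5   | blue | water | Epsilon | bird | engineer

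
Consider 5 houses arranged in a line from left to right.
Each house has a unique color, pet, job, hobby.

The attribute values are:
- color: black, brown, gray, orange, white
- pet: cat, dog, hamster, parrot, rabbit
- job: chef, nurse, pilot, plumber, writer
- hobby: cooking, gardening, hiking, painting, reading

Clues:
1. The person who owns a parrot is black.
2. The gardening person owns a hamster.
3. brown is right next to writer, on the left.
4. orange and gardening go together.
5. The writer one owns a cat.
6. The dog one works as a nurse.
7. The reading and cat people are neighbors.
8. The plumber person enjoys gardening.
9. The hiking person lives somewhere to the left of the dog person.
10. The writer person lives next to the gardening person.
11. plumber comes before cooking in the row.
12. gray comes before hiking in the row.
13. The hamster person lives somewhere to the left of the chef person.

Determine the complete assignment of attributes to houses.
Solution:

House | Color | Pet | Job | Hobby
---------------------------------
  1   | brown | rabbit | pilot | reading
  2   | gray | cat | writer | painting
  3   | orange | hamster | plumber | gardening
  4   | black | parrot | chef | hiking
  5   | white | dog | nurse | cooking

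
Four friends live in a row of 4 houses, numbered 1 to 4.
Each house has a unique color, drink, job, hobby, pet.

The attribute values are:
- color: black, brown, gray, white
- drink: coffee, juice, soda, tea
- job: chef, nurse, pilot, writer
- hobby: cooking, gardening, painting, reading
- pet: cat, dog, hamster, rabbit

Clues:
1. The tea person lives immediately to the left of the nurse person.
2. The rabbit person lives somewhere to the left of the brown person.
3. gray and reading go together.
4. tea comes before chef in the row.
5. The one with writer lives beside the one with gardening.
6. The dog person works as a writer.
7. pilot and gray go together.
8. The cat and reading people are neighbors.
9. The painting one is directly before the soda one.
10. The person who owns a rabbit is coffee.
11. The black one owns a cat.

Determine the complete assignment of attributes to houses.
Solution:

House | Color | Drink | Job | Hobby | Pet
-----------------------------------------
  1   | white | tea | writer | painting | dog
  2   | black | soda | nurse | gardening | cat
  3   | gray | coffee | pilot | reading | rabbit
  4   | brown | juice | chef | cooking | hamster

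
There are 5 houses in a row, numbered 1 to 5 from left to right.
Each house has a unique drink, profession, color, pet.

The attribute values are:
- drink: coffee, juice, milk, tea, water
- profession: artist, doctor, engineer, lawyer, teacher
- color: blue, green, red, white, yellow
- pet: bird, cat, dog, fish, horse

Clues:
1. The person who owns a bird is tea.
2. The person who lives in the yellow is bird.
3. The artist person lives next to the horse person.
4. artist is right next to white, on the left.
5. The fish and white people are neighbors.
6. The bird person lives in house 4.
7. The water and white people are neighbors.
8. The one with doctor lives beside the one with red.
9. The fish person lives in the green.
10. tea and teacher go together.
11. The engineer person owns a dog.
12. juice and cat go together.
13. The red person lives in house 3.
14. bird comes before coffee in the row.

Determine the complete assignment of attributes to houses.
Solution:

House | Drink | Profession | Color | Pet
----------------------------------------
  1   | water | artist | green | fish
  2   | milk | doctor | white | horse
  3   | juice | lawyer | red | cat
  4   | tea | teacher | yellow | bird
  5   | coffee | engineer | blue | dog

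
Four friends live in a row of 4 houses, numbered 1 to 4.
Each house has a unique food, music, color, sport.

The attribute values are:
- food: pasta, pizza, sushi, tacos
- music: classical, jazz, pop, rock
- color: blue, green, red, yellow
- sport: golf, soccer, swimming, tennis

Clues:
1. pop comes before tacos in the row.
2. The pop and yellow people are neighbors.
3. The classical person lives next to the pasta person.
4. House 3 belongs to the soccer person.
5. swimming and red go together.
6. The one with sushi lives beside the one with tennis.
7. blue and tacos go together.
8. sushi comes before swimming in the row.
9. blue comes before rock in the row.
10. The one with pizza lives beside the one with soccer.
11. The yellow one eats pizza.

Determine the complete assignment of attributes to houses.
Solution:

House | Food | Music | Color | Sport
------------------------------------
  1   | sushi | pop | green | golf
  2   | pizza | jazz | yellow | tennis
  3   | tacos | classical | blue | soccer
  4   | pasta | rock | red | swimming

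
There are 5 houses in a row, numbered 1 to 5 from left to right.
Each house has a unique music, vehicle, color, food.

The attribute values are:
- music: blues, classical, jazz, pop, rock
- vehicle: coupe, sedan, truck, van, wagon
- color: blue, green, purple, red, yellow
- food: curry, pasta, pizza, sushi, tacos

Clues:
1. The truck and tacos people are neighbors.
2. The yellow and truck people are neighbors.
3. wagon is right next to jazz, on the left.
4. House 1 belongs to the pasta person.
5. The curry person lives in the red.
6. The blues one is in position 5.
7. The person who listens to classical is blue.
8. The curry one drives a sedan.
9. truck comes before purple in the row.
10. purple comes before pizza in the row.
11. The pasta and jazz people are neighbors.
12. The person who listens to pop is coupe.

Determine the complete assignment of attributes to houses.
Solution:

House | Music | Vehicle | Color | Food
--------------------------------------
  1   | rock | wagon | yellow | pasta
  2   | jazz | truck | green | sushi
  3   | pop | coupe | purple | tacos
  4   | classical | van | blue | pizza
  5   | blues | sedan | red | curry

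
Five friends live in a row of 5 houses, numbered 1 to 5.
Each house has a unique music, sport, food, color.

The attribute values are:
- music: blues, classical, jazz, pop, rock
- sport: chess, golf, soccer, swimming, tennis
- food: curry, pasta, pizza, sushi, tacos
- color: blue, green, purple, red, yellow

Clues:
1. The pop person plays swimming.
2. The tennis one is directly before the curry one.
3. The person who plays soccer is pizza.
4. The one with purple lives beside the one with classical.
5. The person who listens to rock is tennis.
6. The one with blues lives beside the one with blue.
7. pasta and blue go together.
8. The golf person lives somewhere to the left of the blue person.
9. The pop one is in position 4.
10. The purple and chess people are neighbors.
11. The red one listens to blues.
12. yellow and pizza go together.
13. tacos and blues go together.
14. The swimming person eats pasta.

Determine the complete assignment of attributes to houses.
Solution:

House | Music | Sport | Food | Color
------------------------------------
  1   | rock | tennis | sushi | purple
  2   | classical | chess | curry | green
  3   | blues | golf | tacos | red
  4   | pop | swimming | pasta | blue
  5   | jazz | soccer | pizza | yellow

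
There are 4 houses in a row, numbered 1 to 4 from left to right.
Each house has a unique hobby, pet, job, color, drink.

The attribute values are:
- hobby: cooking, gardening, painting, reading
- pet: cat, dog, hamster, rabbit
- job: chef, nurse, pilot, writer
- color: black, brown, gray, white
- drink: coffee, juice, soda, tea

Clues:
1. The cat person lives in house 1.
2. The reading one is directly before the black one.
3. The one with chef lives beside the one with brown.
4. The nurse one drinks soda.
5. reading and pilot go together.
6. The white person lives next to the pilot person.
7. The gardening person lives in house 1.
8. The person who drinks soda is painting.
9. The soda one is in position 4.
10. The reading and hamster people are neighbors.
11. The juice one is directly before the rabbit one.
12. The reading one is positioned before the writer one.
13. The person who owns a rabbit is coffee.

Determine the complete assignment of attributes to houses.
Solution:

House | Hobby | Pet | Job | Color | Drink
-----------------------------------------
  1   | gardening | cat | chef | white | juice
  2   | reading | rabbit | pilot | brown | coffee
  3   | cooking | hamster | writer | black | tea
  4   | painting | dog | nurse | gray | soda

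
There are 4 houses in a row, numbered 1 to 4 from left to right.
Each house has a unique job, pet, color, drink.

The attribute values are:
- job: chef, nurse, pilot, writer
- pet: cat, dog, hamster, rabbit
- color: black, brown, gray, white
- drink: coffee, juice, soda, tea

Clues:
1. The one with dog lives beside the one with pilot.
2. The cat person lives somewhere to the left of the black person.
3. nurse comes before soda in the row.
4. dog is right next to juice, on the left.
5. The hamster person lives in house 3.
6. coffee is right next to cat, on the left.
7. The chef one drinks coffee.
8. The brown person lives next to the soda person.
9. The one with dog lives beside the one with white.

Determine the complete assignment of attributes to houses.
Solution:

House | Job | Pet | Color | Drink
---------------------------------
  1   | chef | dog | gray | coffee
  2   | pilot | cat | white | juice
  3   | nurse | hamster | brown | tea
  4   | writer | rabbit | black | soda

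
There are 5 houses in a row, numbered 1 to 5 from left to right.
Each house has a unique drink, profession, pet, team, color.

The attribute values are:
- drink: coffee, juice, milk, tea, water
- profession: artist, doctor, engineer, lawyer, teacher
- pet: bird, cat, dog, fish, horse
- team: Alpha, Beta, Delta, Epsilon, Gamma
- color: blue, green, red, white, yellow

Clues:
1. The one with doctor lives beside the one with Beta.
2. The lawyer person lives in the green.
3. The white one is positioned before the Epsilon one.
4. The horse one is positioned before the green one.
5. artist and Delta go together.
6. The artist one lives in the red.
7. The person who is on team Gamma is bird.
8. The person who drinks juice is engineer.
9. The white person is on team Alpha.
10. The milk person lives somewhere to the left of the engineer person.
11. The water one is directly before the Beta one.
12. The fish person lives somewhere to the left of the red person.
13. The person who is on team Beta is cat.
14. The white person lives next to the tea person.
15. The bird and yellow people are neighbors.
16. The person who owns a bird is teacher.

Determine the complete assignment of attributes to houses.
Solution:

House | Drink | Profession | Pet | Team | Color
-----------------------------------------------
  1   | water | doctor | horse | Alpha | white
  2   | tea | lawyer | cat | Beta | green
  3   | milk | teacher | bird | Gamma | blue
  4   | juice | engineer | fish | Epsilon | yellow
  5   | coffee | artist | dog | Delta | red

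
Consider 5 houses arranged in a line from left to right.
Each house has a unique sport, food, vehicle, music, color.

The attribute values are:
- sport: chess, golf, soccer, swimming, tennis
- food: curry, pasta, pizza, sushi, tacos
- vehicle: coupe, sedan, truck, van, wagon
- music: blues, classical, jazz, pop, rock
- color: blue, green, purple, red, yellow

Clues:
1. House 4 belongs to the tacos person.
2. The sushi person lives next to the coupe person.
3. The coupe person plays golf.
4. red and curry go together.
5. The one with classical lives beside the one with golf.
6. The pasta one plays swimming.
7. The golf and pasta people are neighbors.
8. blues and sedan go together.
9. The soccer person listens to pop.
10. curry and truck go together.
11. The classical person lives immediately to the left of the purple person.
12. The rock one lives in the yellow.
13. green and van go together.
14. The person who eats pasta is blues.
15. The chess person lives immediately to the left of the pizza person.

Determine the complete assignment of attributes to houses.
Solution:

House | Sport | Food | Vehicle | Music | Color
----------------------------------------------
  1   | chess | sushi | van | classical | green
  2   | golf | pizza | coupe | jazz | purple
  3   | swimming | pasta | sedan | blues | blue
  4   | tennis | tacos | wagon | rock | yellow
  5   | soccer | curry | truck | pop | red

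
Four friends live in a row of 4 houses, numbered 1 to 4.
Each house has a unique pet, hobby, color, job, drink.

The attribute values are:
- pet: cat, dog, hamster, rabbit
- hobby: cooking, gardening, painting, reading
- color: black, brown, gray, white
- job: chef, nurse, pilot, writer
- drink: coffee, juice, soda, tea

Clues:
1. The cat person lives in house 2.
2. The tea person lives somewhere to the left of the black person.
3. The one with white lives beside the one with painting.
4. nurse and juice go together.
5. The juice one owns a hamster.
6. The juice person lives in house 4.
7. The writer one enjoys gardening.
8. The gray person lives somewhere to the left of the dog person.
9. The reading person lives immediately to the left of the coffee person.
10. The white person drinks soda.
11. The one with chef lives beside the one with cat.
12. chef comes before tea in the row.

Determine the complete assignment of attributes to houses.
Solution:

House | Pet | Hobby | Color | Job | Drink
-----------------------------------------
  1   | rabbit | reading | white | chef | soda
  2   | cat | painting | gray | pilot | coffee
  3   | dog | gardening | brown | writer | tea
  4   | hamster | cooking | black | nurse | juice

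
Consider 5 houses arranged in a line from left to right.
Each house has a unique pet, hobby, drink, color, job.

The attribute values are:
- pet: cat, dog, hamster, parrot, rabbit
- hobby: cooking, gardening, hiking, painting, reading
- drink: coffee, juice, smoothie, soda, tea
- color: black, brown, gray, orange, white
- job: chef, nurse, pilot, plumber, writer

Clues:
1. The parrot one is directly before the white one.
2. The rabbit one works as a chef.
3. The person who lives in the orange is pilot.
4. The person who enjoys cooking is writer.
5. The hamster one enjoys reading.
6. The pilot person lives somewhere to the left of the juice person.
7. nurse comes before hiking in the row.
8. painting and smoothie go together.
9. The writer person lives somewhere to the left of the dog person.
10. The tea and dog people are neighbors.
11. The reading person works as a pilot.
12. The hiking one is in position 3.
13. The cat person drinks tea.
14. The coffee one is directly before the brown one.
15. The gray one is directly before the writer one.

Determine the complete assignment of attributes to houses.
Solution:

House | Pet | Hobby | Drink | Color | Job
-----------------------------------------
  1   | parrot | painting | smoothie | gray | nurse
  2   | cat | cooking | tea | white | writer
  3   | dog | hiking | soda | black | plumber
  4   | hamster | reading | coffee | orange | pilot
  5   | rabbit | gardening | juice | brown | chef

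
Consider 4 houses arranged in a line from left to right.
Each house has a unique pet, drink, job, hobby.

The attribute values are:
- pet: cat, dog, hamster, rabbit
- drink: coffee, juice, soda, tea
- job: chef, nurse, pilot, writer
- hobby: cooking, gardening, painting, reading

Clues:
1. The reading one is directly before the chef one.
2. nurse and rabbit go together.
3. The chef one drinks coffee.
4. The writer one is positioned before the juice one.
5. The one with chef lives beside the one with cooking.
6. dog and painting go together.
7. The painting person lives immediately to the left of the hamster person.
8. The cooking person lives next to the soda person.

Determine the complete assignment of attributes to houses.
Solution:

House | Pet | Drink | Job | Hobby
---------------------------------
  1   | cat | tea | writer | reading
  2   | dog | coffee | chef | painting
  3   | hamster | juice | pilot | cooking
  4   | rabbit | soda | nurse | gardening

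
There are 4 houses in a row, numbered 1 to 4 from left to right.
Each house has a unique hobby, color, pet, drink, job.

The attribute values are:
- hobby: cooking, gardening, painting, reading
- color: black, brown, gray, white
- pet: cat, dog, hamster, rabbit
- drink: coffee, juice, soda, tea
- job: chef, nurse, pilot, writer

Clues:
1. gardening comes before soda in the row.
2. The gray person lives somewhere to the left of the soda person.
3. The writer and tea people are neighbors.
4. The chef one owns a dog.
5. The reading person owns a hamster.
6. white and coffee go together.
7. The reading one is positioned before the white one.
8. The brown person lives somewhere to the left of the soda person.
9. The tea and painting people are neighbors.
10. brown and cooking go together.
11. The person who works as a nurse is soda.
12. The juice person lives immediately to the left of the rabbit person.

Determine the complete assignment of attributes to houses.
Solution:

House | Hobby | Color | Pet | Drink | Job
-----------------------------------------
  1   | reading | gray | hamster | juice | pilot
  2   | gardening | white | rabbit | coffee | writer
  3   | cooking | brown | dog | tea | chef
  4   | painting | black | cat | soda | nurse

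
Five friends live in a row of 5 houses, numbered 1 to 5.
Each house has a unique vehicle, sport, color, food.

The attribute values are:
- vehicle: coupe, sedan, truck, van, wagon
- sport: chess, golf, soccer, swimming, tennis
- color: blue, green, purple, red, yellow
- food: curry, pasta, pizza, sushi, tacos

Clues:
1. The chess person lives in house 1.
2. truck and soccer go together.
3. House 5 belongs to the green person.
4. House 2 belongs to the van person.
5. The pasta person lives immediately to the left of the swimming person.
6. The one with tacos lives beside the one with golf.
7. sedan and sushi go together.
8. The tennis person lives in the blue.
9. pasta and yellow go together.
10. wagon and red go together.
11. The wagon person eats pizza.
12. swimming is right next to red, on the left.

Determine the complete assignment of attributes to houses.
Solution:

House | Vehicle | Sport | Color | Food
--------------------------------------
  1   | coupe | chess | yellow | pasta
  2   | van | swimming | purple | tacos
  3   | wagon | golf | red | pizza
  4   | sedan | tennis | blue | sushi
  5   | truck | soccer | green | curry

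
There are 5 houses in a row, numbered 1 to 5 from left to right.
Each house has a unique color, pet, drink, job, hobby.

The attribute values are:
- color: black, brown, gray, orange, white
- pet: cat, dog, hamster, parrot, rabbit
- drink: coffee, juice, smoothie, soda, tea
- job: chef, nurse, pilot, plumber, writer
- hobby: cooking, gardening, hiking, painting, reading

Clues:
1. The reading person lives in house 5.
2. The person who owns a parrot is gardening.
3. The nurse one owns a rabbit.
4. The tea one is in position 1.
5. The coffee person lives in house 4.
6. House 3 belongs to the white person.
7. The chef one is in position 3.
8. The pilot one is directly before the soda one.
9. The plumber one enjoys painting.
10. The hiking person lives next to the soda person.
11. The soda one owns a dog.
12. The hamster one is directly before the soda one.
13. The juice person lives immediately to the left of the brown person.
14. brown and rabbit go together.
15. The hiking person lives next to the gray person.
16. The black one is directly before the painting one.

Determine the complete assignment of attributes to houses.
Solution:

House | Color | Pet | Drink | Job | Hobby
-----------------------------------------
  1   | black | hamster | tea | pilot | hiking
  2   | gray | dog | soda | plumber | painting
  3   | white | parrot | juice | chef | gardening
  4   | brown | rabbit | coffee | nurse | cooking
  5   | orange | cat | smoothie | writer | reading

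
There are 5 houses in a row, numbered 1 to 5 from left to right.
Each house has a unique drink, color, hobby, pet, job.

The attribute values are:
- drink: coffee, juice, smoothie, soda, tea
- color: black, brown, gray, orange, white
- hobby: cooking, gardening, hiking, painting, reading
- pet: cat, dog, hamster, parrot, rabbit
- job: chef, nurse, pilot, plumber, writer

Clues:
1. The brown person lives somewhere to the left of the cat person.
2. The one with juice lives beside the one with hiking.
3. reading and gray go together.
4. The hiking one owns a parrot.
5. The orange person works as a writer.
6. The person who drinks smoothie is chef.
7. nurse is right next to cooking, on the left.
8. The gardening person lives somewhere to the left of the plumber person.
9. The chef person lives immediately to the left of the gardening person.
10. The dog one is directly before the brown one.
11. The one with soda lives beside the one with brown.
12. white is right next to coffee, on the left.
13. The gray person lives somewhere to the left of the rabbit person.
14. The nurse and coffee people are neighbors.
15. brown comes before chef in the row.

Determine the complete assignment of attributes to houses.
Solution:

House | Drink | Color | Hobby | Pet | Job
-----------------------------------------
  1   | soda | white | painting | dog | nurse
  2   | coffee | brown | cooking | hamster | pilot
  3   | smoothie | gray | reading | cat | chef
  4   | juice | orange | gardening | rabbit | writer
  5   | tea | black | hiking | parrot | plumber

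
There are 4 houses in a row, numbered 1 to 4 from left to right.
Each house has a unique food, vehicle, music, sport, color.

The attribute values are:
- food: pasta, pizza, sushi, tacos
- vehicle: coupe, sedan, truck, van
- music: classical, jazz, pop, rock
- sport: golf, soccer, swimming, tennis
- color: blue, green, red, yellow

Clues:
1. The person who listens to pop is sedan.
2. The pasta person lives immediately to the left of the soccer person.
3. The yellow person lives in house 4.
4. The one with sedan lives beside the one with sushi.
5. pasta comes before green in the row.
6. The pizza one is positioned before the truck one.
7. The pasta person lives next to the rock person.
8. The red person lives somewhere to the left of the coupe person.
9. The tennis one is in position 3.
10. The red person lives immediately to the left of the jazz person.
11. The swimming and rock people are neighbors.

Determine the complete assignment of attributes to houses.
Solution:

House | Food | Vehicle | Music | Sport | Color
----------------------------------------------
  1   | pasta | sedan | pop | swimming | blue
  2   | sushi | van | rock | soccer | red
  3   | pizza | coupe | jazz | tennis | green
  4   | tacos | truck | classical | golf | yellow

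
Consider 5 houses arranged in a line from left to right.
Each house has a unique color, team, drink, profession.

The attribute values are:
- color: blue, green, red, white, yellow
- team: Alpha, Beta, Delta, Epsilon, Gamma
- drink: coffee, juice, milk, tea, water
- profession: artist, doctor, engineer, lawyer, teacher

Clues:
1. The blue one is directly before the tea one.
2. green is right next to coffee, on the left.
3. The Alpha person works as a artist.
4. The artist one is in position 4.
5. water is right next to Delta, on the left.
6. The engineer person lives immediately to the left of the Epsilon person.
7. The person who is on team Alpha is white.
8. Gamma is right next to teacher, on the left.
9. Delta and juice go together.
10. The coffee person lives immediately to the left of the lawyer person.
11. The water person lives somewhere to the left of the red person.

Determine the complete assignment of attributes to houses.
Solution:

House | Color | Team | Drink | Profession
-----------------------------------------
  1   | green | Gamma | milk | engineer
  2   | blue | Epsilon | coffee | teacher
  3   | yellow | Beta | tea | lawyer
  4   | white | Alpha | water | artist
  5   | red | Delta | juice | doctor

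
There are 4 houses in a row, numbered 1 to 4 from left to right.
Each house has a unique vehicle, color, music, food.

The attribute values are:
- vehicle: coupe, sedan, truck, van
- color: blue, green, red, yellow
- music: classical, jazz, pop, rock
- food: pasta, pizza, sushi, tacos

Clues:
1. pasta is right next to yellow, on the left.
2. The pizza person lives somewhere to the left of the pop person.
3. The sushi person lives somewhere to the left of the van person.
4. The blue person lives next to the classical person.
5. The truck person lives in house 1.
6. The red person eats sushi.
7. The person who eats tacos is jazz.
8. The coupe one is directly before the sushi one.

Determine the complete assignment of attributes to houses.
Solution:

House | Vehicle | Color | Music | Food
--------------------------------------
  1   | truck | blue | rock | pasta
  2   | coupe | yellow | classical | pizza
  3   | sedan | red | pop | sushi
  4   | van | green | jazz | tacos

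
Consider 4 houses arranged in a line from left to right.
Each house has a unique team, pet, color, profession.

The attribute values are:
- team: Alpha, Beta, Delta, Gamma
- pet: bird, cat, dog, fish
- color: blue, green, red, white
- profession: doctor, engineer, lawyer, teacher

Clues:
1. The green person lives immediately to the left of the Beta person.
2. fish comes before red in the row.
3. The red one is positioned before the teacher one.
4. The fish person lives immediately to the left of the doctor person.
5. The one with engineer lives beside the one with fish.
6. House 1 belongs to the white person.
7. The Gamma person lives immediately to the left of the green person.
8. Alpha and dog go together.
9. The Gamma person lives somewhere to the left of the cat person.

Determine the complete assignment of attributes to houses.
Solution:

House | Team | Pet | Color | Profession
---------------------------------------
  1   | Gamma | bird | white | engineer
  2   | Delta | fish | green | lawyer
  3   | Beta | cat | red | doctor
  4   | Alpha | dog | blue | teacher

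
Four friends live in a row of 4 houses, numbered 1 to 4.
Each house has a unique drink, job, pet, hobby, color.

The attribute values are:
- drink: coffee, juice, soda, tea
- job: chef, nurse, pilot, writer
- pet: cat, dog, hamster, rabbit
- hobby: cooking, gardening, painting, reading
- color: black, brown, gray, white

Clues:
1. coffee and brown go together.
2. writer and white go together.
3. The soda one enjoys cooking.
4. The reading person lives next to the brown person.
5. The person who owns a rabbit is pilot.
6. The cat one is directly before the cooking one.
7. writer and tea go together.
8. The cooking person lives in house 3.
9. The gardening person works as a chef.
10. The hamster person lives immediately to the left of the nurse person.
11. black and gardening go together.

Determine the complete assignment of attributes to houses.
Solution:

House | Drink | Job | Pet | Hobby | Color
-----------------------------------------
  1   | tea | writer | hamster | reading | white
  2   | coffee | nurse | cat | painting | brown
  3   | soda | pilot | rabbit | cooking | gray
  4   | juice | chef | dog | gardening | black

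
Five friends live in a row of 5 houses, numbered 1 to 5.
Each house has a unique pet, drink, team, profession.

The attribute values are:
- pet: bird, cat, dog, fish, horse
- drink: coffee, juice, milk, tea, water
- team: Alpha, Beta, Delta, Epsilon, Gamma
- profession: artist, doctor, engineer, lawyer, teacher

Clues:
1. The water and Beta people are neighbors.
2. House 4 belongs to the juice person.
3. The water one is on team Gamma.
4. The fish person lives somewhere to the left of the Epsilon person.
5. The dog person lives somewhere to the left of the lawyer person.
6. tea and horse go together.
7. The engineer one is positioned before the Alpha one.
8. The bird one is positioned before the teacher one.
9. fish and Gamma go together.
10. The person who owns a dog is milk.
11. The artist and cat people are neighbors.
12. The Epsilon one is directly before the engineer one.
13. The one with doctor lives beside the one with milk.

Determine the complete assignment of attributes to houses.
Solution:

House | Pet | Drink | Team | Profession
---------------------------------------
  1   | fish | water | Gamma | doctor
  2   | dog | milk | Beta | artist
  3   | cat | coffee | Epsilon | lawyer
  4   | bird | juice | Delta | engineer
  5   | horse | tea | Alpha | teacher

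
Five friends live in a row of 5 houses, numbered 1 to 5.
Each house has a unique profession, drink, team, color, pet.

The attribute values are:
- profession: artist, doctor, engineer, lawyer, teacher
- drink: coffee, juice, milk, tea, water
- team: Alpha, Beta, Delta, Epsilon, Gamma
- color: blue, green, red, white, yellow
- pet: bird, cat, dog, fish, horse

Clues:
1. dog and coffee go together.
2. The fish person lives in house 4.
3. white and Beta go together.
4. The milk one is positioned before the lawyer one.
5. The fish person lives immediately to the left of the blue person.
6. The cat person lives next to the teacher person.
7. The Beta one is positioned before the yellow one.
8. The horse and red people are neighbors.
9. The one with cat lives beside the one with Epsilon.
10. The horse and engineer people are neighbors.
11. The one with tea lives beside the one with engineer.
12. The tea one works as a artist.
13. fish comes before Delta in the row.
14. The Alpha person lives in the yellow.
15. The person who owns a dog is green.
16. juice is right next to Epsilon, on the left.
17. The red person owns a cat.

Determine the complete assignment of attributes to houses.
Solution:

House | Profession | Drink | Team | Color | Pet
-----------------------------------------------
  1   | artist | tea | Beta | white | horse
  2   | engineer | juice | Gamma | red | cat
  3   | teacher | coffee | Epsilon | green | dog
  4   | doctor | milk | Alpha | yellow | fish
  5   | lawyer | water | Delta | blue | bird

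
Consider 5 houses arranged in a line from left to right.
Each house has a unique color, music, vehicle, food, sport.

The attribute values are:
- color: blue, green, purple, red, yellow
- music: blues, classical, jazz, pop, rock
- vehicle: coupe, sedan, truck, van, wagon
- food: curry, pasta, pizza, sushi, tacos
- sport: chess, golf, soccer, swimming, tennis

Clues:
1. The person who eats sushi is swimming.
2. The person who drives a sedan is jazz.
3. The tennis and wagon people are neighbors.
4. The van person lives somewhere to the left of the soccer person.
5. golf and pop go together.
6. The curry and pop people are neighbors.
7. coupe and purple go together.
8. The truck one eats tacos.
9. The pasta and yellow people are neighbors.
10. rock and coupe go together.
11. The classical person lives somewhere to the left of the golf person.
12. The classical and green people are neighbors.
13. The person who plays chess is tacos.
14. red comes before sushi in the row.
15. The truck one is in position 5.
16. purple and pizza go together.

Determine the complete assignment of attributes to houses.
Solution:

House | Color | Music | Vehicle | Food | Sport
----------------------------------------------
  1   | red | classical | van | curry | tennis
  2   | green | pop | wagon | pasta | golf
  3   | yellow | jazz | sedan | sushi | swimming
  4   | purple | rock | coupe | pizza | soccer
  5   | blue | blues | truck | tacos | chess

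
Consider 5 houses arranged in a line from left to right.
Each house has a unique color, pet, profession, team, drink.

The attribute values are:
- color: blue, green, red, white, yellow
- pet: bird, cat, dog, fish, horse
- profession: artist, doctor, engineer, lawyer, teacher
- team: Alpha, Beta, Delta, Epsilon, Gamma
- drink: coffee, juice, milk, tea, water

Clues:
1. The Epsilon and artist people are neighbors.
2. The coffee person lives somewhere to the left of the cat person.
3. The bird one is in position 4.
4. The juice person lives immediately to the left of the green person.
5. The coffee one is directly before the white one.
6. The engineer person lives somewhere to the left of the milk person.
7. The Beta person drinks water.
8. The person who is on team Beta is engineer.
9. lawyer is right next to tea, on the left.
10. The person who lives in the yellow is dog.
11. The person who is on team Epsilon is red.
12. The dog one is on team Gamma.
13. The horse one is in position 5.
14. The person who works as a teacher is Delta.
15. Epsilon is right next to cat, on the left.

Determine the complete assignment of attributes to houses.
Solution:

House | Color | Pet | Profession | Team | Drink
-----------------------------------------------
  1   | red | fish | lawyer | Epsilon | coffee
  2   | white | cat | artist | Alpha | tea
  3   | yellow | dog | doctor | Gamma | juice
  4   | green | bird | engineer | Beta | water
  5   | blue | horse | teacher | Delta | milk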